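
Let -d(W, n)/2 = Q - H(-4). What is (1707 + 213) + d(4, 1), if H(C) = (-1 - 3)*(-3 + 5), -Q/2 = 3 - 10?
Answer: 1876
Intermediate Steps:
Q = 14 (Q = -2*(3 - 10) = -2*(-7) = 14)
H(C) = -8 (H(C) = -4*2 = -8)
d(W, n) = -44 (d(W, n) = -2*(14 - 1*(-8)) = -2*(14 + 8) = -2*22 = -44)
(1707 + 213) + d(4, 1) = (1707 + 213) - 44 = 1920 - 44 = 1876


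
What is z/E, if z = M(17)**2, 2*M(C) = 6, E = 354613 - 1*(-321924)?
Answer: 9/676537 ≈ 1.3303e-5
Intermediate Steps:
E = 676537 (E = 354613 + 321924 = 676537)
M(C) = 3 (M(C) = (1/2)*6 = 3)
z = 9 (z = 3**2 = 9)
z/E = 9/676537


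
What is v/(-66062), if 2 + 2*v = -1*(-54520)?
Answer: -27259/66062 ≈ -0.41263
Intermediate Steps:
v = 27259 (v = -1 + (-1*(-54520))/2 = -1 + (1/2)*54520 = -1 + 27260 = 27259)
v/(-66062) = 27259/(-66062) = 27259*(-1/66062) = -27259/66062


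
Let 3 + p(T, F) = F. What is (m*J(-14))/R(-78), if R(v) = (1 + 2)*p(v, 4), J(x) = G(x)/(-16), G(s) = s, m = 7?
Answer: 49/24 ≈ 2.0417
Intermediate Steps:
p(T, F) = -3 + F
J(x) = -x/16 (J(x) = x/(-16) = x*(-1/16) = -x/16)
R(v) = 3 (R(v) = (1 + 2)*(-3 + 4) = 3*1 = 3)
(m*J(-14))/R(-78) = (7*(-1/16*(-14)))/3 = (7*(7/8))*(⅓) = (49/8)*(⅓) = 49/24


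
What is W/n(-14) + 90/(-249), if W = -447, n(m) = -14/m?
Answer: -37131/83 ≈ -447.36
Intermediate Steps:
W/n(-14) + 90/(-249) = -447/((-14/(-14))) + 90/(-249) = -447/((-14*(-1/14))) + 90*(-1/249) = -447/1 - 30/83 = -447*1 - 30/83 = -447 - 30/83 = -37131/83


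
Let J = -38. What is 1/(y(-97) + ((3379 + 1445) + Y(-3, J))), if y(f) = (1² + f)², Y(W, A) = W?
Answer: 1/14037 ≈ 7.1240e-5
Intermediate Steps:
y(f) = (1 + f)²
1/(y(-97) + ((3379 + 1445) + Y(-3, J))) = 1/((1 - 97)² + ((3379 + 1445) - 3)) = 1/((-96)² + (4824 - 3)) = 1/(9216 + 4821) = 1/14037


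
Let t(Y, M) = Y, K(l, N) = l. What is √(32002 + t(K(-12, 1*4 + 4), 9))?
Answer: √31990 ≈ 178.86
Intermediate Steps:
√(32002 + t(K(-12, 1*4 + 4), 9)) = √(32002 - 12) = √31990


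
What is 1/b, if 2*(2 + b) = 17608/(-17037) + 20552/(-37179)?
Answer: -23459949/65527162 ≈ -0.35802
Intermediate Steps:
b = -65527162/23459949 (b = -2 + (17608/(-17037) + 20552/(-37179))/2 = -2 + (17608*(-1/17037) + 20552*(-1/37179))/2 = -2 + (-17608/17037 - 20552/37179)/2 = -2 + (1/2)*(-37214528/23459949) = -2 - 18607264/23459949 = -65527162/23459949 ≈ -2.7932)
1/b = 1/(-65527162/23459949) = -23459949/65527162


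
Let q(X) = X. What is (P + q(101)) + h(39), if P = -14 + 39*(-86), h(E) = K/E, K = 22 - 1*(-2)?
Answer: -42463/13 ≈ -3266.4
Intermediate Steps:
K = 24 (K = 22 + 2 = 24)
h(E) = 24/E
P = -3368 (P = -14 - 3354 = -3368)
(P + q(101)) + h(39) = (-3368 + 101) + 24/39 = -3267 + 24*(1/39) = -3267 + 8/13 = -42463/13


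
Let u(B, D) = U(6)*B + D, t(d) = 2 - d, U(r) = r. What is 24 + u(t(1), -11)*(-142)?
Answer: 734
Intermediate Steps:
u(B, D) = D + 6*B (u(B, D) = 6*B + D = D + 6*B)
24 + u(t(1), -11)*(-142) = 24 + (-11 + 6*(2 - 1*1))*(-142) = 24 + (-11 + 6*(2 - 1))*(-142) = 24 + (-11 + 6*1)*(-142) = 24 + (-11 + 6)*(-142) = 24 - 5*(-142) = 24 + 710 = 734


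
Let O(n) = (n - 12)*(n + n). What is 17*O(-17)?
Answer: 16762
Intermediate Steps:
O(n) = 2*n*(-12 + n) (O(n) = (-12 + n)*(2*n) = 2*n*(-12 + n))
17*O(-17) = 17*(2*(-17)*(-12 - 17)) = 17*(2*(-17)*(-29)) = 17*986 = 16762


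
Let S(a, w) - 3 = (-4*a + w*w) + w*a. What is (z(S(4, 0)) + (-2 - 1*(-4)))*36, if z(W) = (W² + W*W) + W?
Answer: 11772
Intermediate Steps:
S(a, w) = 3 + w² - 4*a + a*w (S(a, w) = 3 + ((-4*a + w*w) + w*a) = 3 + ((-4*a + w²) + a*w) = 3 + ((w² - 4*a) + a*w) = 3 + (w² - 4*a + a*w) = 3 + w² - 4*a + a*w)
z(W) = W + 2*W² (z(W) = (W² + W²) + W = 2*W² + W = W + 2*W²)
(z(S(4, 0)) + (-2 - 1*(-4)))*36 = ((3 + 0² - 4*4 + 4*0)*(1 + 2*(3 + 0² - 4*4 + 4*0)) + (-2 - 1*(-4)))*36 = ((3 + 0 - 16 + 0)*(1 + 2*(3 + 0 - 16 + 0)) + (-2 + 4))*36 = (-13*(1 + 2*(-13)) + 2)*36 = (-13*(1 - 26) + 2)*36 = (-13*(-25) + 2)*36 = (325 + 2)*36 = 327*36 = 11772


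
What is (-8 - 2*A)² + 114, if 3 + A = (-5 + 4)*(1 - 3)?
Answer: 150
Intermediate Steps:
A = -1 (A = -3 + (-5 + 4)*(1 - 3) = -3 - 1*(-2) = -3 + 2 = -1)
(-8 - 2*A)² + 114 = (-8 - 2*(-1))² + 114 = (-8 + 2)² + 114 = (-6)² + 114 = 36 + 114 = 150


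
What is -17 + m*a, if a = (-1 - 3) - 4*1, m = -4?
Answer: 15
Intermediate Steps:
a = -8 (a = -4 - 4 = -8)
-17 + m*a = -17 - 4*(-8) = -17 + 32 = 15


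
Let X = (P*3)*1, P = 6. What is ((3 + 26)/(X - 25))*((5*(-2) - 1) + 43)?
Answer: -928/7 ≈ -132.57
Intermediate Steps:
X = 18 (X = (6*3)*1 = 18*1 = 18)
((3 + 26)/(X - 25))*((5*(-2) - 1) + 43) = ((3 + 26)/(18 - 25))*((5*(-2) - 1) + 43) = (29/(-7))*((-10 - 1) + 43) = (29*(-⅐))*(-11 + 43) = -29/7*32 = -928/7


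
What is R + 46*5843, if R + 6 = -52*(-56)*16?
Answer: 315364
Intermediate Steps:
R = 46586 (R = -6 - 52*(-56)*16 = -6 + 2912*16 = -6 + 46592 = 46586)
R + 46*5843 = 46586 + 46*5843 = 46586 + 268778 = 315364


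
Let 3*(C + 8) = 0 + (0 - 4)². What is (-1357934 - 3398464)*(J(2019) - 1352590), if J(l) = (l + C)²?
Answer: -38712467599406/3 ≈ -1.2904e+13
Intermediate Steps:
C = -8/3 (C = -8 + (0 + (0 - 4)²)/3 = -8 + (0 + (-4)²)/3 = -8 + (0 + 16)/3 = -8 + (⅓)*16 = -8 + 16/3 = -8/3 ≈ -2.6667)
J(l) = (-8/3 + l)² (J(l) = (l - 8/3)² = (-8/3 + l)²)
(-1357934 - 3398464)*(J(2019) - 1352590) = (-1357934 - 3398464)*((-8 + 3*2019)²/9 - 1352590) = -4756398*((-8 + 6057)²/9 - 1352590) = -4756398*((⅑)*6049² - 1352590) = -4756398*((⅑)*36590401 - 1352590) = -4756398*(36590401/9 - 1352590) = -4756398*24417091/9 = -38712467599406/3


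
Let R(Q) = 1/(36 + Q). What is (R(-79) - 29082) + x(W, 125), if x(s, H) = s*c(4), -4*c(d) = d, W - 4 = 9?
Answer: -1251086/43 ≈ -29095.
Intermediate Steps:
W = 13 (W = 4 + 9 = 13)
c(d) = -d/4
x(s, H) = -s (x(s, H) = s*(-¼*4) = s*(-1) = -s)
(R(-79) - 29082) + x(W, 125) = (1/(36 - 79) - 29082) - 1*13 = (1/(-43) - 29082) - 13 = (-1/43 - 29082) - 13 = -1250527/43 - 13 = -1251086/43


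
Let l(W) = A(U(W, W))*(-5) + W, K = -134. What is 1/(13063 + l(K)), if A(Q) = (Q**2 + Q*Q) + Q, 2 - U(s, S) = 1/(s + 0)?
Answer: 4489/57812321 ≈ 7.7648e-5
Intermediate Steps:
U(s, S) = 2 - 1/s (U(s, S) = 2 - 1/(s + 0) = 2 - 1/s)
A(Q) = Q + 2*Q**2 (A(Q) = (Q**2 + Q**2) + Q = 2*Q**2 + Q = Q + 2*Q**2)
l(W) = W - 5*(2 - 1/W)*(5 - 2/W) (l(W) = ((2 - 1/W)*(1 + 2*(2 - 1/W)))*(-5) + W = ((2 - 1/W)*(1 + (4 - 2/W)))*(-5) + W = ((2 - 1/W)*(5 - 2/W))*(-5) + W = -5*(2 - 1/W)*(5 - 2/W) + W = W - 5*(2 - 1/W)*(5 - 2/W))
1/(13063 + l(K)) = 1/(13063 + (-50 - 134 - 10/(-134)**2 + 45/(-134))) = 1/(13063 + (-50 - 134 - 10*1/17956 + 45*(-1/134))) = 1/(13063 + (-50 - 134 - 5/8978 - 45/134)) = 1/(13063 - 827486/4489) = 1/(57812321/4489) = 4489/57812321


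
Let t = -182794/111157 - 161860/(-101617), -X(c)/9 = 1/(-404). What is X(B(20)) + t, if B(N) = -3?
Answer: -133915806891/4563358111076 ≈ -0.029346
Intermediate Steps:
X(c) = 9/404 (X(c) = -9/(-404) = -9*(-1/404) = 9/404)
t = -583105878/11295440869 (t = -182794*1/111157 - 161860*(-1/101617) = -182794/111157 + 161860/101617 = -583105878/11295440869 ≈ -0.051623)
X(B(20)) + t = 9/404 - 583105878/11295440869 = -133915806891/4563358111076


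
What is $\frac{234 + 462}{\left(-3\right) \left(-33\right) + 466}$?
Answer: $\frac{696}{565} \approx 1.2319$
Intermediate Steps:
$\frac{234 + 462}{\left(-3\right) \left(-33\right) + 466} = \frac{696}{99 + 466} = \frac{696}{565}$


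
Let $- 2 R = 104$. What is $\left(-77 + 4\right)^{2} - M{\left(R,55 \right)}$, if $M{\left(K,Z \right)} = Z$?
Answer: $5274$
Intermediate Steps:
$R = -52$ ($R = \left(- \frac{1}{2}\right) 104 = -52$)
$\left(-77 + 4\right)^{2} - M{\left(R,55 \right)} = \left(-77 + 4\right)^{2} - 55 = \left(-73\right)^{2} - 55 = 5329 - 55 = 5274$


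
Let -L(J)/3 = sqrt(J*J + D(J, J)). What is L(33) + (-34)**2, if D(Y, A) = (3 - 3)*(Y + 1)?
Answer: 1057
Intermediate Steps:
D(Y, A) = 0 (D(Y, A) = 0*(1 + Y) = 0)
L(J) = -3*sqrt(J**2) (L(J) = -3*sqrt(J*J + 0) = -3*sqrt(J**2 + 0) = -3*sqrt(J**2))
L(33) + (-34)**2 = -3*sqrt(33**2) + (-34)**2 = -3*sqrt(1089) + 1156 = -3*33 + 1156 = -99 + 1156 = 1057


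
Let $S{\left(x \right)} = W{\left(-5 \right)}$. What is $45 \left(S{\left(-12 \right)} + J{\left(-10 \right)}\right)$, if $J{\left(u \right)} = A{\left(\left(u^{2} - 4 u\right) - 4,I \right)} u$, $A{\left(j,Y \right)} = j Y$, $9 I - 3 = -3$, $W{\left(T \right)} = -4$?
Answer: $-180$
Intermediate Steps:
$S{\left(x \right)} = -4$
$I = 0$ ($I = \frac{1}{3} + \frac{1}{9} \left(-3\right) = \frac{1}{3} - \frac{1}{3} = 0$)
$A{\left(j,Y \right)} = Y j$
$J{\left(u \right)} = 0$ ($J{\left(u \right)} = 0 \left(\left(u^{2} - 4 u\right) - 4\right) u = 0 \left(-4 + u^{2} - 4 u\right) u = 0 u = 0$)
$45 \left(S{\left(-12 \right)} + J{\left(-10 \right)}\right) = 45 \left(-4 + 0\right) = 45 \left(-4\right) = -180$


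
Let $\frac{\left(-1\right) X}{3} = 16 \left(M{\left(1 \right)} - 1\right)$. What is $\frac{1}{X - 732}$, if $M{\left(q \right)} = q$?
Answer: $- \frac{1}{732} \approx -0.0013661$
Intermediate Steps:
$X = 0$ ($X = - 3 \cdot 16 \left(1 - 1\right) = - 3 \cdot 16 \cdot 0 = \left(-3\right) 0 = 0$)
$\frac{1}{X - 732} = \frac{1}{0 - 732} = \frac{1}{-732} = - \frac{1}{732}$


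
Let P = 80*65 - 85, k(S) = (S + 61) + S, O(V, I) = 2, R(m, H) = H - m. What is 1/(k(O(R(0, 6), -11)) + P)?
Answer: 1/5180 ≈ 0.00019305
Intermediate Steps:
k(S) = 61 + 2*S (k(S) = (61 + S) + S = 61 + 2*S)
P = 5115 (P = 5200 - 85 = 5115)
1/(k(O(R(0, 6), -11)) + P) = 1/((61 + 2*2) + 5115) = 1/((61 + 4) + 5115) = 1/(65 + 5115) = 1/5180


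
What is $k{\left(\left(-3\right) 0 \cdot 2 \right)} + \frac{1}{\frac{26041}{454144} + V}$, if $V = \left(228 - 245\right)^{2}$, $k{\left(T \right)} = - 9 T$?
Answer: $\frac{454144}{131273657} \approx 0.0034595$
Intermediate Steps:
$V = 289$ ($V = \left(-17\right)^{2} = 289$)
$k{\left(\left(-3\right) 0 \cdot 2 \right)} + \frac{1}{\frac{26041}{454144} + V} = - 9 \left(-3\right) 0 \cdot 2 + \frac{1}{\frac{26041}{454144} + 289} = - 9 \cdot 0 \cdot 2 + \frac{1}{26041 \cdot \frac{1}{454144} + 289} = \left(-9\right) 0 + \frac{1}{\frac{26041}{454144} + 289} = 0 + \frac{1}{\frac{131273657}{454144}} = 0 + \frac{454144}{131273657} = \frac{454144}{131273657}$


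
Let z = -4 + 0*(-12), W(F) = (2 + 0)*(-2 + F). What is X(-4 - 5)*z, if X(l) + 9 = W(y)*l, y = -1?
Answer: -180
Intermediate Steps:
W(F) = -4 + 2*F (W(F) = 2*(-2 + F) = -4 + 2*F)
z = -4 (z = -4 + 0 = -4)
X(l) = -9 - 6*l (X(l) = -9 + (-4 + 2*(-1))*l = -9 + (-4 - 2)*l = -9 - 6*l)
X(-4 - 5)*z = (-9 - 6*(-4 - 5))*(-4) = (-9 - 6*(-9))*(-4) = (-9 + 54)*(-4) = 45*(-4) = -180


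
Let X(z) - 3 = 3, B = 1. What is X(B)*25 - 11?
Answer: 139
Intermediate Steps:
X(z) = 6 (X(z) = 3 + 3 = 6)
X(B)*25 - 11 = 6*25 - 11 = 150 - 11 = 139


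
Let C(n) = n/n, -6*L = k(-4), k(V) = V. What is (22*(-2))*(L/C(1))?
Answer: -88/3 ≈ -29.333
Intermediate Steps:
L = ⅔ (L = -⅙*(-4) = ⅔ ≈ 0.66667)
C(n) = 1
(22*(-2))*(L/C(1)) = (22*(-2))*((⅔)/1) = -88/3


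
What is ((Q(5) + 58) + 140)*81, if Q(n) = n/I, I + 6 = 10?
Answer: 64557/4 ≈ 16139.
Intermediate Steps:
I = 4 (I = -6 + 10 = 4)
Q(n) = n/4
((Q(5) + 58) + 140)*81 = (((¼)*5 + 58) + 140)*81 = ((5/4 + 58) + 140)*81 = (237/4 + 140)*81 = (797/4)*81 = 64557/4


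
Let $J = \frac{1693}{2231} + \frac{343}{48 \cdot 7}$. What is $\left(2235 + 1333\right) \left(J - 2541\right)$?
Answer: $- \frac{60638165575}{6693} \approx -9.0599 \cdot 10^{6}$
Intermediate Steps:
$J = \frac{190583}{107088}$ ($J = 1693 \cdot \frac{1}{2231} + \frac{343}{336} = \frac{1693}{2231} + 343 \cdot \frac{1}{336} = \frac{1693}{2231} + \frac{49}{48} = \frac{190583}{107088} \approx 1.7797$)
$\left(2235 + 1333\right) \left(J - 2541\right) = \left(2235 + 1333\right) \left(\frac{190583}{107088} - 2541\right) = 3568 \left(- \frac{271920025}{107088}\right) = - \frac{60638165575}{6693}$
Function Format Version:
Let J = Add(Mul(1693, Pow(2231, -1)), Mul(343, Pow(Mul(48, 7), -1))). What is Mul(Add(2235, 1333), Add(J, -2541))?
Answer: Rational(-60638165575, 6693) ≈ -9.0599e+6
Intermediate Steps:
J = Rational(190583, 107088) (J = Add(Mul(1693, Rational(1, 2231)), Mul(343, Pow(336, -1))) = Add(Rational(1693, 2231), Mul(343, Rational(1, 336))) = Add(Rational(1693, 2231), Rational(49, 48)) = Rational(190583, 107088) ≈ 1.7797)
Mul(Add(2235, 1333), Add(J, -2541)) = Mul(Add(2235, 1333), Add(Rational(190583, 107088), -2541)) = Mul(3568, Rational(-271920025, 107088)) = Rational(-60638165575, 6693)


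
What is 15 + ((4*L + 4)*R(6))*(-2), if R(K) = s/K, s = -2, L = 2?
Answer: 23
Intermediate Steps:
R(K) = -2/K
15 + ((4*L + 4)*R(6))*(-2) = 15 + ((4*2 + 4)*(-2/6))*(-2) = 15 + ((8 + 4)*(-2*1/6))*(-2) = 15 + (12*(-1/3))*(-2) = 15 - 4*(-2) = 15 + 8 = 23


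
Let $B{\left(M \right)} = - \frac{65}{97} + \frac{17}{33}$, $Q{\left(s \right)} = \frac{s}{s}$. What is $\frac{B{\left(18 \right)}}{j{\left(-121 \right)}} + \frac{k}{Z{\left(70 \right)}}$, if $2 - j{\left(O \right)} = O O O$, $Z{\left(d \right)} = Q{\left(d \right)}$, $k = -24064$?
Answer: $- \frac{136461485394928}{5670773163} \approx -24064.0$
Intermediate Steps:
$Q{\left(s \right)} = 1$
$Z{\left(d \right)} = 1$
$j{\left(O \right)} = 2 - O^{3}$ ($j{\left(O \right)} = 2 - O O O = 2 - O^{2} O = 2 - O^{3}$)
$B{\left(M \right)} = - \frac{496}{3201}$ ($B{\left(M \right)} = \left(-65\right) \frac{1}{97} + 17 \cdot \frac{1}{33} = - \frac{65}{97} + \frac{17}{33} = - \frac{496}{3201}$)
$\frac{B{\left(18 \right)}}{j{\left(-121 \right)}} + \frac{k}{Z{\left(70 \right)}} = - \frac{496}{3201 \left(2 - \left(-121\right)^{3}\right)} - \frac{24064}{1} = - \frac{496}{3201 \left(2 - -1771561\right)} - 24064 = - \frac{496}{3201 \left(2 + 1771561\right)} - 24064 = - \frac{496}{3201 \cdot 1771563} - 24064 = \left(- \frac{496}{3201}\right) \frac{1}{1771563} - 24064 = - \frac{496}{5670773163} - 24064 = - \frac{136461485394928}{5670773163}$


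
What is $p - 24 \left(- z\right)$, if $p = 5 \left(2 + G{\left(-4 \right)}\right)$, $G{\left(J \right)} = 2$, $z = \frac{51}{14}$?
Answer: $\frac{752}{7} \approx 107.43$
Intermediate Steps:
$z = \frac{51}{14}$ ($z = 51 \cdot \frac{1}{14} = \frac{51}{14} \approx 3.6429$)
$p = 20$ ($p = 5 \left(2 + 2\right) = 5 \cdot 4 = 20$)
$p - 24 \left(- z\right) = 20 - 24 \left(\left(-1\right) \frac{51}{14}\right) = 20 - - \frac{612}{7} = 20 + \frac{612}{7} = \frac{752}{7}$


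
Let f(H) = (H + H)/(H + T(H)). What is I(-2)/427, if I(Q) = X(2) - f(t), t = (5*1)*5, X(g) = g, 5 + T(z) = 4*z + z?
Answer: 48/12383 ≈ 0.0038763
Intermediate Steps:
T(z) = -5 + 5*z (T(z) = -5 + (4*z + z) = -5 + 5*z)
t = 25 (t = 5*5 = 25)
f(H) = 2*H/(-5 + 6*H) (f(H) = (H + H)/(H + (-5 + 5*H)) = (2*H)/(-5 + 6*H) = 2*H/(-5 + 6*H))
I(Q) = 48/29 (I(Q) = 2 - 2*25/(-5 + 6*25) = 2 - 2*25/(-5 + 150) = 2 - 2*25/145 = 2 - 1*10/29 = 2 - 10/29 = 48/29)
I(-2)/427 = (48/29)/427 = (48/29)*(1/427) = 48/12383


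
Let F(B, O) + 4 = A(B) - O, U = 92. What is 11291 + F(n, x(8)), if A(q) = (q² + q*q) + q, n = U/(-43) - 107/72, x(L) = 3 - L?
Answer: 54226753861/4792608 ≈ 11315.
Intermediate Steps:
n = -11225/3096 (n = 92/(-43) - 107/72 = 92*(-1/43) - 107*1/72 = -92/43 - 107/72 = -11225/3096 ≈ -3.6256)
A(q) = q + 2*q² (A(q) = (q² + q²) + q = 2*q² + q = q + 2*q²)
F(B, O) = -4 - O + B*(1 + 2*B) (F(B, O) = -4 + (B*(1 + 2*B) - O) = -4 + (-O + B*(1 + 2*B)) = -4 - O + B*(1 + 2*B))
11291 + F(n, x(8)) = 11291 + (-4 - (3 - 1*8) - 11225*(1 + 2*(-11225/3096))/3096) = 11291 + (-4 - (3 - 8) - 11225*(1 - 11225/1548)/3096) = 11291 + (-4 - 1*(-5) - 11225/3096*(-9677/1548)) = 11291 + (-4 + 5 + 108624325/4792608) = 11291 + 113416933/4792608 = 54226753861/4792608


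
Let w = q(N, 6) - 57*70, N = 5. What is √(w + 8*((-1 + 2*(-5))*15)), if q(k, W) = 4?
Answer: I*√5306 ≈ 72.842*I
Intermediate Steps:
w = -3986 (w = 4 - 57*70 = 4 - 3990 = -3986)
√(w + 8*((-1 + 2*(-5))*15)) = √(-3986 + 8*((-1 + 2*(-5))*15)) = √(-3986 + 8*((-1 - 10)*15)) = √(-3986 + 8*(-11*15)) = √(-3986 + 8*(-165)) = √(-3986 - 1320) = √(-5306) = I*√5306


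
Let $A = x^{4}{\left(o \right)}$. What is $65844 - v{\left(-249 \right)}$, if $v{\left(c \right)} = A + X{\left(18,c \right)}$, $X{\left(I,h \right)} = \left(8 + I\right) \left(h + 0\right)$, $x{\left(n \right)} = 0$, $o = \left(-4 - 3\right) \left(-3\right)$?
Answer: $72318$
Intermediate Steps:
$o = 21$ ($o = \left(-7\right) \left(-3\right) = 21$)
$X{\left(I,h \right)} = h \left(8 + I\right)$ ($X{\left(I,h \right)} = \left(8 + I\right) h = h \left(8 + I\right)$)
$A = 0$ ($A = 0^{4} = 0$)
$v{\left(c \right)} = 26 c$ ($v{\left(c \right)} = 0 + c \left(8 + 18\right) = 0 + c 26 = 0 + 26 c = 26 c$)
$65844 - v{\left(-249 \right)} = 65844 - 26 \left(-249\right) = 65844 - -6474 = 65844 + 6474 = 72318$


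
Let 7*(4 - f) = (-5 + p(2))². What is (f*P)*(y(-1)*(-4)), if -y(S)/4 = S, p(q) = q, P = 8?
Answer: -2432/7 ≈ -347.43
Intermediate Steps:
y(S) = -4*S
f = 19/7 (f = 4 - (-5 + 2)²/7 = 4 - ⅐*(-3)² = 4 - ⅐*9 = 4 - 9/7 = 19/7 ≈ 2.7143)
(f*P)*(y(-1)*(-4)) = ((19/7)*8)*(-4*(-1)*(-4)) = 152*(4*(-4))/7 = (152/7)*(-16) = -2432/7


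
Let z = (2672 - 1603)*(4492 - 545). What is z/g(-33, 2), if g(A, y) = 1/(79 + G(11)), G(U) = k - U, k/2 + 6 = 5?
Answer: 278476638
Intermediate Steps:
k = -2 (k = -12 + 2*5 = -12 + 10 = -2)
G(U) = -2 - U
z = 4219343 (z = 1069*3947 = 4219343)
g(A, y) = 1/66 (g(A, y) = 1/(79 + (-2 - 1*11)) = 1/(79 + (-2 - 11)) = 1/(79 - 13) = 1/66)
z/g(-33, 2) = 4219343/(1/66) = 4219343*66 = 278476638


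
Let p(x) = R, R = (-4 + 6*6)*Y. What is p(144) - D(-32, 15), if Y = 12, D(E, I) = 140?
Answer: 244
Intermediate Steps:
R = 384 (R = (-4 + 6*6)*12 = (-4 + 36)*12 = 32*12 = 384)
p(x) = 384
p(144) - D(-32, 15) = 384 - 1*140 = 384 - 140 = 244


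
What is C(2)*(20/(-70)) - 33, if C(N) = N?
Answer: -235/7 ≈ -33.571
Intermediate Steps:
C(2)*(20/(-70)) - 33 = 2*(20/(-70)) - 33 = 2*(20*(-1/70)) - 33 = 2*(-2/7) - 33 = -4/7 - 33 = -235/7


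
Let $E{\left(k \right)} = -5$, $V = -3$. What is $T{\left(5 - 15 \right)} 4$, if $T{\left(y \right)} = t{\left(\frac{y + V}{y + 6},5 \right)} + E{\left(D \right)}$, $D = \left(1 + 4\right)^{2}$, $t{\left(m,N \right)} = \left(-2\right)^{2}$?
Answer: $-4$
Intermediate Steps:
$t{\left(m,N \right)} = 4$
$D = 25$ ($D = 5^{2} = 25$)
$T{\left(y \right)} = -1$ ($T{\left(y \right)} = 4 - 5 = -1$)
$T{\left(5 - 15 \right)} 4 = \left(-1\right) 4 = -4$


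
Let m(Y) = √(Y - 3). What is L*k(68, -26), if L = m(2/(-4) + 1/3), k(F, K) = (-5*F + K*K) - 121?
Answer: 215*I*√114/6 ≈ 382.6*I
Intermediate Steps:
m(Y) = √(-3 + Y)
k(F, K) = -121 + K² - 5*F (k(F, K) = (-5*F + K²) - 121 = (K² - 5*F) - 121 = -121 + K² - 5*F)
L = I*√114/6 (L = √(-3 + (2/(-4) + 1/3)) = √(-3 + (2*(-¼) + 1*(⅓))) = √(-3 + (-½ + ⅓)) = √(-3 - ⅙) = √(-19/6) = I*√114/6 ≈ 1.7795*I)
L*k(68, -26) = (I*√114/6)*(-121 + (-26)² - 5*68) = (I*√114/6)*(-121 + 676 - 340) = (I*√114/6)*215 = 215*I*√114/6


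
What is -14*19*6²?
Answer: -9576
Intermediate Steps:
-14*19*6² = -266*36 = -9576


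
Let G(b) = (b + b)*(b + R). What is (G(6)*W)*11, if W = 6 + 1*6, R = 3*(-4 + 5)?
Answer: 14256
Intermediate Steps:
R = 3 (R = 3*1 = 3)
W = 12 (W = 6 + 6 = 12)
G(b) = 2*b*(3 + b) (G(b) = (b + b)*(b + 3) = (2*b)*(3 + b) = 2*b*(3 + b))
(G(6)*W)*11 = ((2*6*(3 + 6))*12)*11 = ((2*6*9)*12)*11 = (108*12)*11 = 1296*11 = 14256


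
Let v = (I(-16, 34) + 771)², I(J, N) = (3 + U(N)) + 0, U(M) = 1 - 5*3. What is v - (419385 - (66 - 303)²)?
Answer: 214384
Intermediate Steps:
U(M) = -14 (U(M) = 1 - 15 = -14)
I(J, N) = -11 (I(J, N) = (3 - 14) + 0 = -11 + 0 = -11)
v = 577600 (v = (-11 + 771)² = 760² = 577600)
v - (419385 - (66 - 303)²) = 577600 - (419385 - (66 - 303)²) = 577600 - (419385 - 1*(-237)²) = 577600 - (419385 - 1*56169) = 577600 - (419385 - 56169) = 577600 - 1*363216 = 577600 - 363216 = 214384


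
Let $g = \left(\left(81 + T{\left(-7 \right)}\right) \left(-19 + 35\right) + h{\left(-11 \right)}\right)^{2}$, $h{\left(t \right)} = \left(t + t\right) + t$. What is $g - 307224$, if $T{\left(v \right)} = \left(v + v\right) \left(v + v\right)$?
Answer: $19043977$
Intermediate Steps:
$T{\left(v \right)} = 4 v^{2}$ ($T{\left(v \right)} = 2 v 2 v = 4 v^{2}$)
$h{\left(t \right)} = 3 t$ ($h{\left(t \right)} = 2 t + t = 3 t$)
$g = 19351201$ ($g = \left(\left(81 + 4 \left(-7\right)^{2}\right) \left(-19 + 35\right) + 3 \left(-11\right)\right)^{2} = \left(\left(81 + 4 \cdot 49\right) 16 - 33\right)^{2} = \left(\left(81 + 196\right) 16 - 33\right)^{2} = \left(277 \cdot 16 - 33\right)^{2} = \left(4432 - 33\right)^{2} = 4399^{2} = 19351201$)
$g - 307224 = 19351201 - 307224 = 19043977$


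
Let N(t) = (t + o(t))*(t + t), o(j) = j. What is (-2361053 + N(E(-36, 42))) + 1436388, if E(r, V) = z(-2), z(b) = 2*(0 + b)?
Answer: -924601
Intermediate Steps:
z(b) = 2*b
E(r, V) = -4 (E(r, V) = 2*(-2) = -4)
N(t) = 4*t² (N(t) = (t + t)*(t + t) = (2*t)*(2*t) = 4*t²)
(-2361053 + N(E(-36, 42))) + 1436388 = (-2361053 + 4*(-4)²) + 1436388 = (-2361053 + 4*16) + 1436388 = (-2361053 + 64) + 1436388 = -2360989 + 1436388 = -924601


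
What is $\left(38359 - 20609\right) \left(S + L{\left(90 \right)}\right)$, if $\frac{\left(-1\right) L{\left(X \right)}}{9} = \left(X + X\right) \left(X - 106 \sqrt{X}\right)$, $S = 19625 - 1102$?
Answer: $-2259166750 + 9144090000 \sqrt{10} \approx 2.6657 \cdot 10^{10}$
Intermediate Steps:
$S = 18523$
$L{\left(X \right)} = - 18 X \left(X - 106 \sqrt{X}\right)$ ($L{\left(X \right)} = - 9 \left(X + X\right) \left(X - 106 \sqrt{X}\right) = - 9 \cdot 2 X \left(X - 106 \sqrt{X}\right) = - 18 X \left(X - 106 \sqrt{X}\right)$)
$\left(38359 - 20609\right) \left(S + L{\left(90 \right)}\right) = \left(38359 - 20609\right) \left(18523 + \left(- 18 \cdot 90^{2} + 1908 \cdot 90^{\frac{3}{2}}\right)\right) = 17750 \left(18523 + \left(\left(-18\right) 8100 + 1908 \cdot 270 \sqrt{10}\right)\right) = 17750 \left(18523 - \left(145800 - 515160 \sqrt{10}\right)\right) = 17750 \left(-127277 + 515160 \sqrt{10}\right) = -2259166750 + 9144090000 \sqrt{10}$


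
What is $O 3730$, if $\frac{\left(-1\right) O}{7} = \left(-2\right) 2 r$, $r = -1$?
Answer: $-104440$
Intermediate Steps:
$O = -28$ ($O = - 7 \left(-2\right) 2 \left(-1\right) = - 7 \left(\left(-4\right) \left(-1\right)\right) = \left(-7\right) 4 = -28$)
$O 3730 = \left(-28\right) 3730 = -104440$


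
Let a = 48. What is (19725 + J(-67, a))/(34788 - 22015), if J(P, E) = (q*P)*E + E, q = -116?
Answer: 392829/12773 ≈ 30.755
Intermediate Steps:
J(P, E) = E - 116*E*P (J(P, E) = (-116*P)*E + E = -116*E*P + E = E - 116*E*P)
(19725 + J(-67, a))/(34788 - 22015) = (19725 + 48*(1 - 116*(-67)))/(34788 - 22015) = (19725 + 48*(1 + 7772))/12773 = (19725 + 48*7773)*(1/12773) = (19725 + 373104)*(1/12773) = 392829*(1/12773) = 392829/12773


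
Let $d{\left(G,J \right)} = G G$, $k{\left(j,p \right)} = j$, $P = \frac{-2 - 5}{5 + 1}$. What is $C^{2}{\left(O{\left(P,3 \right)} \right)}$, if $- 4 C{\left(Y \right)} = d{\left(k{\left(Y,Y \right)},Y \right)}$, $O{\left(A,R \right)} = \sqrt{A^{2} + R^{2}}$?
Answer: $\frac{139129}{20736} \approx 6.7095$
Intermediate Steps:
$P = - \frac{7}{6} \approx -1.1667$
$d{\left(G,J \right)} = G^{2}$
$C{\left(Y \right)} = - \frac{Y^{2}}{4}$
$C^{2}{\left(O{\left(P,3 \right)} \right)} = \left(- \frac{\left(\sqrt{\left(- \frac{7}{6}\right)^{2} + 3^{2}}\right)^{2}}{4}\right)^{2} = \left(- \frac{\left(\sqrt{\frac{49}{36} + 9}\right)^{2}}{4}\right)^{2} = \left(- \frac{\left(\sqrt{\frac{373}{36}}\right)^{2}}{4}\right)^{2} = \left(- \frac{\left(\frac{\sqrt{373}}{6}\right)^{2}}{4}\right)^{2} = \left(\left(- \frac{1}{4}\right) \frac{373}{36}\right)^{2} = \left(- \frac{373}{144}\right)^{2} = \frac{139129}{20736}$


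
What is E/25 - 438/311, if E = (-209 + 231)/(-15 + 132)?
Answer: -1274308/909675 ≈ -1.4008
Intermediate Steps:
E = 22/117 ≈ 0.18803
E/25 - 438/311 = (22/117)/25 - 438/311 = (22/117)*(1/25) - 438*1/311 = 22/2925 - 438/311 = -1274308/909675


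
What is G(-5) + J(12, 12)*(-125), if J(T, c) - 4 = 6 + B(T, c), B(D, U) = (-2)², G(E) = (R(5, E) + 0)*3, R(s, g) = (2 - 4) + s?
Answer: -1741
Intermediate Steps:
R(s, g) = -2 + s
G(E) = 9 (G(E) = ((-2 + 5) + 0)*3 = (3 + 0)*3 = 3*3 = 9)
B(D, U) = 4
J(T, c) = 14 (J(T, c) = 4 + (6 + 4) = 4 + 10 = 14)
G(-5) + J(12, 12)*(-125) = 9 + 14*(-125) = 9 - 1750 = -1741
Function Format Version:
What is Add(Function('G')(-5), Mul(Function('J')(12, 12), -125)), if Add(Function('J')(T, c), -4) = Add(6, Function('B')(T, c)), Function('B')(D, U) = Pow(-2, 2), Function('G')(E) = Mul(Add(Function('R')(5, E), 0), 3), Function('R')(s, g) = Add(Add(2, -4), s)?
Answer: -1741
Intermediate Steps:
Function('R')(s, g) = Add(-2, s)
Function('G')(E) = 9 (Function('G')(E) = Mul(Add(Add(-2, 5), 0), 3) = Mul(Add(3, 0), 3) = Mul(3, 3) = 9)
Function('B')(D, U) = 4
Function('J')(T, c) = 14 (Function('J')(T, c) = Add(4, Add(6, 4)) = Add(4, 10) = 14)
Add(Function('G')(-5), Mul(Function('J')(12, 12), -125)) = Add(9, Mul(14, -125)) = Add(9, -1750) = -1741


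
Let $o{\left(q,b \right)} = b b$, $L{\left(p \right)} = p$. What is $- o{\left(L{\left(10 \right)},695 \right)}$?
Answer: $-483025$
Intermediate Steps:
$o{\left(q,b \right)} = b^{2}$
$- o{\left(L{\left(10 \right)},695 \right)} = - 695^{2} = \left(-1\right) 483025 = -483025$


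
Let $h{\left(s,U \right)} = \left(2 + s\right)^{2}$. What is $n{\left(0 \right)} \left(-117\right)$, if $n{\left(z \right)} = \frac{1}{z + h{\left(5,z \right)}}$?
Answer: $- \frac{117}{49} \approx -2.3878$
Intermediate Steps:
$n{\left(z \right)} = \frac{1}{49 + z}$ ($n{\left(z \right)} = \frac{1}{z + \left(2 + 5\right)^{2}} = \frac{1}{z + 7^{2}} = \frac{1}{z + 49} = \frac{1}{49 + z}$)
$n{\left(0 \right)} \left(-117\right) = \frac{1}{49 + 0} \left(-117\right) = \frac{1}{49} \left(-117\right) = - \frac{117}{49}$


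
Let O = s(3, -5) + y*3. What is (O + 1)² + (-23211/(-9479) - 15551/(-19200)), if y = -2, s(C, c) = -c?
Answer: 593059129/181996800 ≈ 3.2586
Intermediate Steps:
O = -1 (O = -1*(-5) - 2*3 = 5 - 6 = -1)
(O + 1)² + (-23211/(-9479) - 15551/(-19200)) = (-1 + 1)² + (-23211/(-9479) - 15551/(-19200)) = 0² + (-23211*(-1/9479) - 15551*(-1/19200)) = 0 + (23211/9479 + 15551/19200) = 0 + 593059129/181996800 = 593059129/181996800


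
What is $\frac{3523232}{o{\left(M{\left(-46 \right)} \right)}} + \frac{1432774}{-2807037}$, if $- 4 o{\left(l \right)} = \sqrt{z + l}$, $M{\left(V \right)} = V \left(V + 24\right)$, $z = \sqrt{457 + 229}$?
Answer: $- \frac{1432774}{2807037} - \frac{14092928}{\sqrt{1012 + 7 \sqrt{14}}} \approx -4.3738 \cdot 10^{5}$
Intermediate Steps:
$z = 7 \sqrt{14}$ ($z = \sqrt{686} = 7 \sqrt{14} \approx 26.192$)
$M{\left(V \right)} = V \left(24 + V\right)$
$o{\left(l \right)} = - \frac{\sqrt{l + 7 \sqrt{14}}}{4}$ ($o{\left(l \right)} = - \frac{\sqrt{7 \sqrt{14} + l}}{4} = - \frac{\sqrt{l + 7 \sqrt{14}}}{4}$)
$\frac{3523232}{o{\left(M{\left(-46 \right)} \right)}} + \frac{1432774}{-2807037} = \frac{3523232}{\left(- \frac{1}{4}\right) \sqrt{- 46 \left(24 - 46\right) + 7 \sqrt{14}}} + \frac{1432774}{-2807037} = \frac{3523232}{\left(- \frac{1}{4}\right) \sqrt{\left(-46\right) \left(-22\right) + 7 \sqrt{14}}} + 1432774 \left(- \frac{1}{2807037}\right) = \frac{3523232}{\left(- \frac{1}{4}\right) \sqrt{1012 + 7 \sqrt{14}}} - \frac{1432774}{2807037} = 3523232 \left(- \frac{4}{\sqrt{1012 + 7 \sqrt{14}}}\right) - \frac{1432774}{2807037} = - \frac{14092928}{\sqrt{1012 + 7 \sqrt{14}}} - \frac{1432774}{2807037} = - \frac{1432774}{2807037} - \frac{14092928}{\sqrt{1012 + 7 \sqrt{14}}}$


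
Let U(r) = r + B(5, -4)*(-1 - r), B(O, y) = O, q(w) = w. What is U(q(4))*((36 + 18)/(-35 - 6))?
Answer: 1134/41 ≈ 27.659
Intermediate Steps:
U(r) = -5 - 4*r (U(r) = r + 5*(-1 - r) = r + (-5 - 5*r) = -5 - 4*r)
U(q(4))*((36 + 18)/(-35 - 6)) = (-5 - 4*4)*((36 + 18)/(-35 - 6)) = (-5 - 16)*(54/(-41)) = -1134*(-1)/41 = -21*(-54/41) = 1134/41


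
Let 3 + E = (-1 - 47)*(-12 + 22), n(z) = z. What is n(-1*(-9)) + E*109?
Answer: -52638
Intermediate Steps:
E = -483 (E = -3 + (-1 - 47)*(-12 + 22) = -3 - 48*10 = -3 - 480 = -483)
n(-1*(-9)) + E*109 = -1*(-9) - 483*109 = 9 - 52647 = -52638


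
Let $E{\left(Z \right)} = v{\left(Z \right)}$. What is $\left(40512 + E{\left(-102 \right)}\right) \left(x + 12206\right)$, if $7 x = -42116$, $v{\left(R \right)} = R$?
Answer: $\frac{1750803660}{7} \approx 2.5011 \cdot 10^{8}$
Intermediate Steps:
$E{\left(Z \right)} = Z$
$x = - \frac{42116}{7}$ ($x = \frac{1}{7} \left(-42116\right) = - \frac{42116}{7} \approx -6016.6$)
$\left(40512 + E{\left(-102 \right)}\right) \left(x + 12206\right) = \left(40512 - 102\right) \left(- \frac{42116}{7} + 12206\right) = 40410 \cdot \frac{43326}{7} = \frac{1750803660}{7}$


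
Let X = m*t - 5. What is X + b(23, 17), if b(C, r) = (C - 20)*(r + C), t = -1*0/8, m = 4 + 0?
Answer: 115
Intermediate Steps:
m = 4
t = 0 (t = 0*(⅛) = 0)
b(C, r) = (-20 + C)*(C + r)
X = -5 (X = 4*0 - 5 = 0 - 5 = -5)
X + b(23, 17) = -5 + (23² - 20*23 - 20*17 + 23*17) = -5 + (529 - 460 - 340 + 391) = -5 + 120 = 115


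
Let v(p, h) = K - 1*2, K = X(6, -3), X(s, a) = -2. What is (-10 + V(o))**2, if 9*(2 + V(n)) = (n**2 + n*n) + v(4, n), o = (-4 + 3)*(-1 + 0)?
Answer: 12100/81 ≈ 149.38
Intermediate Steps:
K = -2
o = 1 (o = -1*(-1) = 1)
v(p, h) = -4 (v(p, h) = -2 - 1*2 = -2 - 2 = -4)
V(n) = -22/9 + 2*n**2/9 (V(n) = -2 + ((n**2 + n*n) - 4)/9 = -2 + ((n**2 + n**2) - 4)/9 = -2 + (2*n**2 - 4)/9 = -2 + (-4 + 2*n**2)/9 = -2 + (-4/9 + 2*n**2/9) = -22/9 + 2*n**2/9)
(-10 + V(o))**2 = (-10 + (-22/9 + (2/9)*1**2))**2 = (-10 + (-22/9 + (2/9)*1))**2 = (-10 + (-22/9 + 2/9))**2 = (-10 - 20/9)**2 = (-110/9)**2 = 12100/81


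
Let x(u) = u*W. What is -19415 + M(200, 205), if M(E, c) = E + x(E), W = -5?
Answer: -20215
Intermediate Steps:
x(u) = -5*u (x(u) = u*(-5) = -5*u)
M(E, c) = -4*E (M(E, c) = E - 5*E = -4*E)
-19415 + M(200, 205) = -19415 - 4*200 = -19415 - 800 = -20215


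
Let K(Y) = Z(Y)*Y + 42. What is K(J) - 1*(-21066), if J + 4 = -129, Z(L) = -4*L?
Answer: -49648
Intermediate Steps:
J = -133 (J = -4 - 129 = -133)
K(Y) = 42 - 4*Y² (K(Y) = (-4*Y)*Y + 42 = -4*Y² + 42 = 42 - 4*Y²)
K(J) - 1*(-21066) = (42 - 4*(-133)²) - 1*(-21066) = (42 - 4*17689) + 21066 = (42 - 70756) + 21066 = -70714 + 21066 = -49648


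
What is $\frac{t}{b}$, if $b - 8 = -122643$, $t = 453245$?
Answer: $- \frac{90649}{24527} \approx -3.6959$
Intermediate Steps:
$b = -122635$ ($b = 8 - 122643 = -122635$)
$\frac{t}{b} = \frac{453245}{-122635} = 453245 \left(- \frac{1}{122635}\right) = - \frac{90649}{24527}$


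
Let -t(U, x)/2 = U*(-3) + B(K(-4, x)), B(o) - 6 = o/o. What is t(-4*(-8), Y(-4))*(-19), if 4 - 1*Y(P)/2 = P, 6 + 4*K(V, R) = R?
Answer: -3382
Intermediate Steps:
K(V, R) = -3/2 + R/4
Y(P) = 8 - 2*P
B(o) = 7 (B(o) = 6 + o/o = 6 + 1 = 7)
t(U, x) = -14 + 6*U (t(U, x) = -2*(U*(-3) + 7) = -2*(-3*U + 7) = -2*(7 - 3*U) = -14 + 6*U)
t(-4*(-8), Y(-4))*(-19) = (-14 + 6*(-4*(-8)))*(-19) = (-14 + 6*32)*(-19) = (-14 + 192)*(-19) = 178*(-19) = -3382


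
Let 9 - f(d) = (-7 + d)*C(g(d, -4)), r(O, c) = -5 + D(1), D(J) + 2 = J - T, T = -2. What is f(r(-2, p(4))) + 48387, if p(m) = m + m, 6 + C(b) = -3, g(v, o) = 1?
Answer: 48297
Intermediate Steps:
D(J) = J (D(J) = -2 + (J - 1*(-2)) = -2 + (J + 2) = -2 + (2 + J) = J)
C(b) = -9 (C(b) = -6 - 3 = -9)
p(m) = 2*m
r(O, c) = -4 (r(O, c) = -5 + 1 = -4)
f(d) = -54 + 9*d (f(d) = 9 - (-7 + d)*(-9) = 9 - (63 - 9*d) = 9 + (-63 + 9*d) = -54 + 9*d)
f(r(-2, p(4))) + 48387 = (-54 + 9*(-4)) + 48387 = (-54 - 36) + 48387 = -90 + 48387 = 48297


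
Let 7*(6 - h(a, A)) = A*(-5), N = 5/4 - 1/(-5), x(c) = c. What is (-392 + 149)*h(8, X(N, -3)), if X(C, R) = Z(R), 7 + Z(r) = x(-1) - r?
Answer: -4131/7 ≈ -590.14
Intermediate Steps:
N = 29/20 (N = 5*(1/4) - 1*(-1/5) = 5/4 + 1/5 = 29/20 ≈ 1.4500)
Z(r) = -8 - r (Z(r) = -7 + (-1 - r) = -8 - r)
X(C, R) = -8 - R
h(a, A) = 6 + 5*A/7 (h(a, A) = 6 - A*(-5)/7 = 6 - (-5)*A/7 = 6 + 5*A/7)
(-392 + 149)*h(8, X(N, -3)) = (-392 + 149)*(6 + 5*(-8 - 1*(-3))/7) = -243*(6 + 5*(-8 + 3)/7) = -243*(6 + (5/7)*(-5)) = -243*(6 - 25/7) = -243*17/7 = -4131/7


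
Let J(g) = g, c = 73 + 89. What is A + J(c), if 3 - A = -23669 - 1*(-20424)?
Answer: 3410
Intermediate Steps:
c = 162
A = 3248 (A = 3 - (-23669 - 1*(-20424)) = 3 - (-23669 + 20424) = 3 - 1*(-3245) = 3 + 3245 = 3248)
A + J(c) = 3248 + 162 = 3410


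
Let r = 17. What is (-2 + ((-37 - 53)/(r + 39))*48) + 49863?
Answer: 348487/7 ≈ 49784.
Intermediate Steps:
(-2 + ((-37 - 53)/(r + 39))*48) + 49863 = (-2 + ((-37 - 53)/(17 + 39))*48) + 49863 = (-2 - 90/56*48) + 49863 = (-2 - 90*1/56*48) + 49863 = (-2 - 45/28*48) + 49863 = (-2 - 540/7) + 49863 = -554/7 + 49863 = 348487/7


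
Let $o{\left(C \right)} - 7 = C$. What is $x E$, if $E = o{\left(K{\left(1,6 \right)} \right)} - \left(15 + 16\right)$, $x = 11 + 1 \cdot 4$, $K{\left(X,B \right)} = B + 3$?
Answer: $-225$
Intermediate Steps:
$K{\left(X,B \right)} = 3 + B$
$o{\left(C \right)} = 7 + C$
$x = 15$ ($x = 11 + 4 = 15$)
$E = -15$ ($E = \left(7 + \left(3 + 6\right)\right) - \left(15 + 16\right) = \left(7 + 9\right) - 31 = 16 - 31 = -15$)
$x E = 15 \left(-15\right) = -225$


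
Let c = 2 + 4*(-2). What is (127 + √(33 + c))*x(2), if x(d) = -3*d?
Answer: -762 - 18*√3 ≈ -793.18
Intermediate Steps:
c = -6 (c = 2 - 8 = -6)
(127 + √(33 + c))*x(2) = (127 + √(33 - 6))*(-3*2) = (127 + √27)*(-6) = (127 + 3*√3)*(-6) = -762 - 18*√3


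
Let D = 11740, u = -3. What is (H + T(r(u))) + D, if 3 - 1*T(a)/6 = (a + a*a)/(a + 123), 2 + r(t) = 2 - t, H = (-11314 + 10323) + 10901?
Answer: 151672/7 ≈ 21667.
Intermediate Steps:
H = 9910 (H = -991 + 10901 = 9910)
r(t) = -t (r(t) = -2 + (2 - t) = -t)
T(a) = 18 - 6*(a + a²)/(123 + a) (T(a) = 18 - 6*(a + a*a)/(a + 123) = 18 - 6*(a + a²)/(123 + a))
(H + T(r(u))) + D = (9910 + 6*(369 - (-1*(-3))² + 2*(-1*(-3)))/(123 - 1*(-3))) + 11740 = (9910 + 6*(369 - 1*3² + 2*3)/(123 + 3)) + 11740 = (9910 + 6*(369 - 1*9 + 6)/126) + 11740 = (9910 + 6*(1/126)*(369 - 9 + 6)) + 11740 = (9910 + 6*(1/126)*366) + 11740 = (9910 + 122/7) + 11740 = 69492/7 + 11740 = 151672/7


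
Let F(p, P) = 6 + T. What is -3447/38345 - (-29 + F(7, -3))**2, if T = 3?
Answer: -15341447/38345 ≈ -400.09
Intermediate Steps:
F(p, P) = 9 (F(p, P) = 6 + 3 = 9)
-3447/38345 - (-29 + F(7, -3))**2 = -3447/38345 - (-29 + 9)**2 = -3447*1/38345 - 1*(-20)**2 = -3447/38345 - 1*400 = -3447/38345 - 400 = -15341447/38345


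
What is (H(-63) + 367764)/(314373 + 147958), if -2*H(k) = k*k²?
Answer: 985575/924662 ≈ 1.0659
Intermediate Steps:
H(k) = -k³/2 (H(k) = -k*k²/2 = -k³/2)
(H(-63) + 367764)/(314373 + 147958) = (-½*(-63)³ + 367764)/(314373 + 147958) = (-½*(-250047) + 367764)/462331 = (250047/2 + 367764)*(1/462331) = (985575/2)*(1/462331) = 985575/924662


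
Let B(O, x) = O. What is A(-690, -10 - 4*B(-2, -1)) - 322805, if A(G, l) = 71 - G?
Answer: -322044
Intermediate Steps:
A(-690, -10 - 4*B(-2, -1)) - 322805 = (71 - 1*(-690)) - 322805 = (71 + 690) - 322805 = 761 - 322805 = -322044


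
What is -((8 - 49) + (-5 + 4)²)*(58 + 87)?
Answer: 5800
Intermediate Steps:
-((8 - 49) + (-5 + 4)²)*(58 + 87) = -(-41 + (-1)²)*145 = -(-41 + 1)*145 = -(-40)*145 = -1*(-5800) = 5800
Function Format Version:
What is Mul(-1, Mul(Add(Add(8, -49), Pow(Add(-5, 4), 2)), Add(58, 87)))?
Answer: 5800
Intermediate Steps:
Mul(-1, Mul(Add(Add(8, -49), Pow(Add(-5, 4), 2)), Add(58, 87))) = Mul(-1, Mul(Add(-41, Pow(-1, 2)), 145)) = Mul(-1, Mul(Add(-41, 1), 145)) = Mul(-1, Mul(-40, 145)) = Mul(-1, -5800) = 5800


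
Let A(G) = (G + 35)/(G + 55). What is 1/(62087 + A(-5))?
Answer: 5/310438 ≈ 1.6106e-5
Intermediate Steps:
A(G) = (35 + G)/(55 + G)
1/(62087 + A(-5)) = 1/(62087 + (35 - 5)/(55 - 5)) = 1/(62087 + 30/50) = 1/(62087 + (1/50)*30) = 1/(62087 + 3/5) = 1/(310438/5) = 5/310438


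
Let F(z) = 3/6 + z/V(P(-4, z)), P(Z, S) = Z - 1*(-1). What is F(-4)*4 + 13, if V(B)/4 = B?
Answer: 49/3 ≈ 16.333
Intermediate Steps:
P(Z, S) = 1 + Z (P(Z, S) = Z + 1 = 1 + Z)
V(B) = 4*B
F(z) = ½ - z/12 (F(z) = 3/6 + z/((4*(1 - 4))) = 3*(⅙) + z/((4*(-3))) = ½ + z/(-12) = ½ + z*(-1/12) = ½ - z/12)
F(-4)*4 + 13 = (½ - 1/12*(-4))*4 + 13 = (½ + ⅓)*4 + 13 = (⅚)*4 + 13 = 10/3 + 13 = 49/3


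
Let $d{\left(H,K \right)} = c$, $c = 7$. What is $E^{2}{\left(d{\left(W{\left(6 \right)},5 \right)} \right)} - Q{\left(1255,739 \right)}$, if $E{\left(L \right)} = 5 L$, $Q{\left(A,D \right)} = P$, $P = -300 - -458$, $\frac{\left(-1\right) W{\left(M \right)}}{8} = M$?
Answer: $1067$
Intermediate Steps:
$W{\left(M \right)} = - 8 M$
$P = 158$ ($P = -300 + 458 = 158$)
$d{\left(H,K \right)} = 7$
$Q{\left(A,D \right)} = 158$
$E^{2}{\left(d{\left(W{\left(6 \right)},5 \right)} \right)} - Q{\left(1255,739 \right)} = \left(5 \cdot 7\right)^{2} - 158 = 35^{2} - 158 = 1225 - 158 = 1067$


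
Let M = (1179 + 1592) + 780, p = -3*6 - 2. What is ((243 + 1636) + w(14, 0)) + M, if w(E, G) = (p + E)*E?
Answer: 5346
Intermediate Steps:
p = -20 (p = -18 - 2 = -20)
M = 3551 (M = 2771 + 780 = 3551)
w(E, G) = E*(-20 + E) (w(E, G) = (-20 + E)*E = E*(-20 + E))
((243 + 1636) + w(14, 0)) + M = ((243 + 1636) + 14*(-20 + 14)) + 3551 = (1879 + 14*(-6)) + 3551 = (1879 - 84) + 3551 = 1795 + 3551 = 5346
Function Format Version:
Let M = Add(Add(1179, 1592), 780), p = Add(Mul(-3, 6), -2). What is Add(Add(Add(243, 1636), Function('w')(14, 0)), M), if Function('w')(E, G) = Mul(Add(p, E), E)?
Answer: 5346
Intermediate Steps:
p = -20 (p = Add(-18, -2) = -20)
M = 3551 (M = Add(2771, 780) = 3551)
Function('w')(E, G) = Mul(E, Add(-20, E)) (Function('w')(E, G) = Mul(Add(-20, E), E) = Mul(E, Add(-20, E)))
Add(Add(Add(243, 1636), Function('w')(14, 0)), M) = Add(Add(Add(243, 1636), Mul(14, Add(-20, 14))), 3551) = Add(Add(1879, Mul(14, -6)), 3551) = Add(Add(1879, -84), 3551) = Add(1795, 3551) = 5346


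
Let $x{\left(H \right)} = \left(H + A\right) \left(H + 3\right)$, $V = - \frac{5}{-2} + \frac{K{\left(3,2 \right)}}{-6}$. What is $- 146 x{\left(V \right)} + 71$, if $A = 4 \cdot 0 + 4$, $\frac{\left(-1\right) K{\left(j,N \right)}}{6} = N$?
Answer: $- \frac{18473}{2} \approx -9236.5$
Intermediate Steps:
$K{\left(j,N \right)} = - 6 N$
$A = 4$ ($A = 0 + 4 = 4$)
$V = \frac{9}{2}$ ($V = - \frac{5}{-2} + \frac{\left(-6\right) 2}{-6} = \left(-5\right) \left(- \frac{1}{2}\right) - -2 = \frac{5}{2} + 2 = \frac{9}{2} \approx 4.5$)
$x{\left(H \right)} = \left(3 + H\right) \left(4 + H\right)$ ($x{\left(H \right)} = \left(H + 4\right) \left(H + 3\right) = \left(4 + H\right) \left(3 + H\right) = \left(3 + H\right) \left(4 + H\right)$)
$- 146 x{\left(V \right)} + 71 = - 146 \left(12 + \left(\frac{9}{2}\right)^{2} + 7 \cdot \frac{9}{2}\right) + 71 = - 146 \left(12 + \frac{81}{4} + \frac{63}{2}\right) + 71 = \left(-146\right) \frac{255}{4} + 71 = - \frac{18615}{2} + 71 = - \frac{18473}{2}$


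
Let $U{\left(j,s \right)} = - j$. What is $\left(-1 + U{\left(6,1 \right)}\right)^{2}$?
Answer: $49$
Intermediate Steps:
$\left(-1 + U{\left(6,1 \right)}\right)^{2} = \left(-1 - 6\right)^{2} = \left(-7\right)^{2} = 49$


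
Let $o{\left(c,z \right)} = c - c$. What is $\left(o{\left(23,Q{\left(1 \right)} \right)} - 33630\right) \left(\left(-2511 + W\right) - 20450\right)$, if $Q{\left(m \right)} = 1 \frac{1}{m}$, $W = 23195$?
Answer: $-7869420$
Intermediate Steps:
$Q{\left(m \right)} = \frac{1}{m}$
$o{\left(c,z \right)} = 0$
$\left(o{\left(23,Q{\left(1 \right)} \right)} - 33630\right) \left(\left(-2511 + W\right) - 20450\right) = \left(0 - 33630\right) \left(\left(-2511 + 23195\right) - 20450\right) = - 33630 \left(20684 - 20450\right) = \left(-33630\right) 234 = -7869420$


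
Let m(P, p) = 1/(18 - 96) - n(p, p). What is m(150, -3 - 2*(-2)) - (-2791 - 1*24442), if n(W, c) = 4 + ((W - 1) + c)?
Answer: 2123783/78 ≈ 27228.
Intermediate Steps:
n(W, c) = 3 + W + c (n(W, c) = 4 + ((-1 + W) + c) = 4 + (-1 + W + c) = 3 + W + c)
m(P, p) = -235/78 - 2*p (m(P, p) = 1/(18 - 96) - (3 + p + p) = 1/(-78) - (3 + 2*p) = -1/78 + (-3 - 2*p) = -235/78 - 2*p)
m(150, -3 - 2*(-2)) - (-2791 - 1*24442) = (-235/78 - 2*(-3 - 2*(-2))) - (-2791 - 1*24442) = (-235/78 - 2*(-3 + 4)) - (-2791 - 24442) = (-235/78 - 2*1) - 1*(-27233) = (-235/78 - 2) + 27233 = -391/78 + 27233 = 2123783/78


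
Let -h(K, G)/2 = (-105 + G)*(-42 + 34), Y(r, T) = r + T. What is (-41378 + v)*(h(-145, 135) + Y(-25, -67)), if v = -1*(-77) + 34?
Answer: -16011596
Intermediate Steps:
Y(r, T) = T + r
v = 111 (v = 77 + 34 = 111)
h(K, G) = -1680 + 16*G (h(K, G) = -2*(-105 + G)*(-42 + 34) = -2*(-105 + G)*(-8) = -2*(840 - 8*G) = -1680 + 16*G)
(-41378 + v)*(h(-145, 135) + Y(-25, -67)) = (-41378 + 111)*((-1680 + 16*135) + (-67 - 25)) = -41267*((-1680 + 2160) - 92) = -41267*(480 - 92) = -41267*388 = -16011596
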